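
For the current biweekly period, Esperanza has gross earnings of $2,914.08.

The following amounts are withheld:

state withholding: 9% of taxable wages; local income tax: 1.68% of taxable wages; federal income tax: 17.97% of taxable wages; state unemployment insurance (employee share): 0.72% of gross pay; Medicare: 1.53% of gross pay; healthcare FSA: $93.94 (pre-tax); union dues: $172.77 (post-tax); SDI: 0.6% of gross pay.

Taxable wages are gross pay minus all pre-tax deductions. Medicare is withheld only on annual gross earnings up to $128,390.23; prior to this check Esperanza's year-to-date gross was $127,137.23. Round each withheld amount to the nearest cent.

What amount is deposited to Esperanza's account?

$1,781.77

Healthcare FSA: $93.94
Taxable wages = $2,914.08 − $93.94 = $2,820.14
Local income tax: $2,820.14 × 0.0168 = $47.38
State withholding: $2,820.14 × 0.09 = $253.81
Federal income tax: $2,820.14 × 0.1797 = $506.78
State unemployment insurance (employee share): $2,914.08 × 0.0072 = $20.98
Medicare: only $128,390.23 − $127,137.23 = $1,253.00 of this check is subject → $1,253.00 × 0.0153 = $19.17
SDI: $2,914.08 × 0.006 = $17.48
Union dues: $172.77
Total deductions = $93.94 + $47.38 + $253.81 + $506.78 + $20.98 + $19.17 + $17.48 + $172.77 = $1,132.31
Net pay = $2,914.08 − $1,132.31 = $1,781.77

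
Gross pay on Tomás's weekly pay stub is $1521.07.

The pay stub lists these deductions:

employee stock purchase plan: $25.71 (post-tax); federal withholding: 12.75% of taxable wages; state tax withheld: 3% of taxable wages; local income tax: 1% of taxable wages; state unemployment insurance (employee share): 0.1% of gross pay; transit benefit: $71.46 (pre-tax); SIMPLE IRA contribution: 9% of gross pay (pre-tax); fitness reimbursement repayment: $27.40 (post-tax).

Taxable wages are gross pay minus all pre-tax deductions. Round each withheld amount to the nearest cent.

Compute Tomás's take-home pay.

Transit benefit: $71.46
SIMPLE IRA contribution: $1521.07 × 0.09 = $136.90
Pre-tax total = $71.46 + $136.90 = $208.36
Taxable wages = $1521.07 − $208.36 = $1312.71
State tax withheld: $1312.71 × 0.03 = $39.38
Federal withholding: $1312.71 × 0.1275 = $167.37
Local income tax: $1312.71 × 0.01 = $13.13
State unemployment insurance (employee share): $1521.07 × 0.001 = $1.52
Fitness reimbursement repayment: $27.40
Employee stock purchase plan: $25.71
Total deductions = $71.46 + $136.90 + $39.38 + $167.37 + $13.13 + $1.52 + $27.40 + $25.71 = $482.87
Net pay = $1521.07 − $482.87 = $1038.20

$1038.20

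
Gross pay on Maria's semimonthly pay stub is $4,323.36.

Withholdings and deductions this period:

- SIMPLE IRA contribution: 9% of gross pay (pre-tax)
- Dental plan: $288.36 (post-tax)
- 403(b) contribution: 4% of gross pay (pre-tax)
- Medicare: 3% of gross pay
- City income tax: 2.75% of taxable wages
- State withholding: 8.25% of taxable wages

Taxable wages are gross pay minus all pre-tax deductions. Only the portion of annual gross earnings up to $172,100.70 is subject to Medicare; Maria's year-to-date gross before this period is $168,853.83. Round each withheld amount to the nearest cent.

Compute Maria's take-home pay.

$2,961.81

SIMPLE IRA contribution: $4,323.36 × 0.09 = $389.10
403(b) contribution: $4,323.36 × 0.04 = $172.93
Pre-tax total = $389.10 + $172.93 = $562.03
Taxable wages = $4,323.36 − $562.03 = $3,761.33
City income tax: $3,761.33 × 0.0275 = $103.44
State withholding: $3,761.33 × 0.0825 = $310.31
Medicare: only $172,100.70 − $168,853.83 = $3,246.87 of this check is subject → $3,246.87 × 0.03 = $97.41
Dental plan: $288.36
Total deductions = $389.10 + $172.93 + $103.44 + $310.31 + $97.41 + $288.36 = $1,361.55
Net pay = $4,323.36 − $1,361.55 = $2,961.81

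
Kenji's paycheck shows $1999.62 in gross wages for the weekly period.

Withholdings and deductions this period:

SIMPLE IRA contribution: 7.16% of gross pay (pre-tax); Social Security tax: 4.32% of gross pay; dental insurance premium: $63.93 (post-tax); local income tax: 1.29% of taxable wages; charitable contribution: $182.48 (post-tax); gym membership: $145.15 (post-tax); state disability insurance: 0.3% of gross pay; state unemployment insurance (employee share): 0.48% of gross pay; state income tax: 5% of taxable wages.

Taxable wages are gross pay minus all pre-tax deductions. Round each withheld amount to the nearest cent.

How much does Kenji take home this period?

SIMPLE IRA contribution: $1999.62 × 0.0716 = $143.17
Taxable wages = $1999.62 − $143.17 = $1856.45
State income tax: $1856.45 × 0.05 = $92.82
Local income tax: $1856.45 × 0.0129 = $23.95
State disability insurance: $1999.62 × 0.003 = $6.00
State unemployment insurance (employee share): $1999.62 × 0.0048 = $9.60
Social Security tax: $1999.62 × 0.0432 = $86.38
Gym membership: $145.15
Dental insurance premium: $63.93
Charitable contribution: $182.48
Total deductions = $143.17 + $92.82 + $23.95 + $6.00 + $9.60 + $86.38 + $145.15 + $63.93 + $182.48 = $753.48
Net pay = $1999.62 − $753.48 = $1246.14

$1246.14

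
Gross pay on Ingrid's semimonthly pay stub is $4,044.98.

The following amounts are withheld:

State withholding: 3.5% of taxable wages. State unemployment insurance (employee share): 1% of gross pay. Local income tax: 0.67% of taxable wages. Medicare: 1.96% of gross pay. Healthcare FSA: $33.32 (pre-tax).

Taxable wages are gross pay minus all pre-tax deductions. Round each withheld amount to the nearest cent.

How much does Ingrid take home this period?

Healthcare FSA: $33.32
Taxable wages = $4,044.98 − $33.32 = $4,011.66
State withholding: $4,011.66 × 0.035 = $140.41
Local income tax: $4,011.66 × 0.0067 = $26.88
Medicare: $4,044.98 × 0.0196 = $79.28
State unemployment insurance (employee share): $4,044.98 × 0.01 = $40.45
Total deductions = $33.32 + $140.41 + $26.88 + $79.28 + $40.45 = $320.34
Net pay = $4,044.98 − $320.34 = $3,724.64

$3,724.64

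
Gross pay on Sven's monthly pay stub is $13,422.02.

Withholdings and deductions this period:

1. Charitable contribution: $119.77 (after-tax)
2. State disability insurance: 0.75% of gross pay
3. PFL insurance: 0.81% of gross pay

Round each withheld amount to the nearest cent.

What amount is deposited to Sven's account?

PFL insurance: $13,422.02 × 0.0081 = $108.72
State disability insurance: $13,422.02 × 0.0075 = $100.67
Charitable contribution: $119.77
Total deductions = $108.72 + $100.67 + $119.77 = $329.16
Net pay = $13,422.02 − $329.16 = $13,092.86

$13,092.86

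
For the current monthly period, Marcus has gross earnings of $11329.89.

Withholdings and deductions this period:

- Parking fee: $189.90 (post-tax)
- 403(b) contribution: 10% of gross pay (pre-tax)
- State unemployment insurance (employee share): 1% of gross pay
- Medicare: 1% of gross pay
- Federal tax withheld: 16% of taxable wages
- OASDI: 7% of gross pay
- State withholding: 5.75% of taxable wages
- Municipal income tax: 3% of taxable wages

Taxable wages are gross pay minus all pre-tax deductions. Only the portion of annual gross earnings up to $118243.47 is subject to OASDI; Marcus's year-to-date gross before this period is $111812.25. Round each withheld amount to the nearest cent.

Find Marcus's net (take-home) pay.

403(b) contribution: $11329.89 × 0.1 = $1132.99
Taxable wages = $11329.89 − $1132.99 = $10196.90
State withholding: $10196.90 × 0.0575 = $586.32
Municipal income tax: $10196.90 × 0.03 = $305.91
Federal tax withheld: $10196.90 × 0.16 = $1631.50
Medicare: $11329.89 × 0.01 = $113.30
State unemployment insurance (employee share): $11329.89 × 0.01 = $113.30
OASDI: only $118243.47 − $111812.25 = $6431.22 of this check is subject → $6431.22 × 0.07 = $450.19
Parking fee: $189.90
Total deductions = $1132.99 + $586.32 + $305.91 + $1631.50 + $113.30 + $113.30 + $450.19 + $189.90 = $4523.41
Net pay = $11329.89 − $4523.41 = $6806.48

$6806.48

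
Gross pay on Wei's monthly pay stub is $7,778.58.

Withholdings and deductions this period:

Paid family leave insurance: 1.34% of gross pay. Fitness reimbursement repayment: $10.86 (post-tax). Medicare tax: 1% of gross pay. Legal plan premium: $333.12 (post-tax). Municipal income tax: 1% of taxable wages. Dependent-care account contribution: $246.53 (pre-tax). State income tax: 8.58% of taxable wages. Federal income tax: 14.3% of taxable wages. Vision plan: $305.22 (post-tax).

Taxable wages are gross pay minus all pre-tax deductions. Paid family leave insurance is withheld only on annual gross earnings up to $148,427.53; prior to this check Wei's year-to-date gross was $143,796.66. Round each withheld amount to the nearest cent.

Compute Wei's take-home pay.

$4,944.36

Dependent-care account contribution: $246.53
Taxable wages = $7,778.58 − $246.53 = $7,532.05
Federal income tax: $7,532.05 × 0.143 = $1,077.08
Municipal income tax: $7,532.05 × 0.01 = $75.32
State income tax: $7,532.05 × 0.0858 = $646.25
Medicare tax: $7,778.58 × 0.01 = $77.79
Paid family leave insurance: only $148,427.53 − $143,796.66 = $4,630.87 of this check is subject → $4,630.87 × 0.0134 = $62.05
Legal plan premium: $333.12
Fitness reimbursement repayment: $10.86
Vision plan: $305.22
Total deductions = $246.53 + $1,077.08 + $75.32 + $646.25 + $77.79 + $62.05 + $333.12 + $10.86 + $305.22 = $2,834.22
Net pay = $7,778.58 − $2,834.22 = $4,944.36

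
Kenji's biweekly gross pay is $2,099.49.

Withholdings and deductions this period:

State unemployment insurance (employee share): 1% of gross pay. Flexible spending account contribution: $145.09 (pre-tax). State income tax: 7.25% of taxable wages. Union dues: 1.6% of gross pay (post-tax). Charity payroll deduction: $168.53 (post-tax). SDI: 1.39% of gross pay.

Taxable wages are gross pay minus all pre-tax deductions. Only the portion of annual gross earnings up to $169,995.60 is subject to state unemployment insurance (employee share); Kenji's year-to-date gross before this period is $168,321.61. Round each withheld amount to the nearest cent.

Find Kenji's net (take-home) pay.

$1,564.67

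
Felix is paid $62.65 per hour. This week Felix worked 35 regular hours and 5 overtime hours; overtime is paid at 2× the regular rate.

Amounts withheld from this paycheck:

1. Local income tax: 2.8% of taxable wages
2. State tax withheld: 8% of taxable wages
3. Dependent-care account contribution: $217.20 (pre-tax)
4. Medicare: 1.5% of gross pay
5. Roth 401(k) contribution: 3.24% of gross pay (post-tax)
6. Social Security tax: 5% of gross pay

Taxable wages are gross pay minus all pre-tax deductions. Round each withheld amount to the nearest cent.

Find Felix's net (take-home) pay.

Regular pay: 35 × $62.65 = $2,192.75
Overtime pay: 5 × $62.65 × 2 = $626.50
Gross pay = $2,192.75 + $626.50 = $2,819.25
Dependent-care account contribution: $217.20
Taxable wages = $2,819.25 − $217.20 = $2,602.05
Local income tax: $2,602.05 × 0.028 = $72.86
State tax withheld: $2,602.05 × 0.08 = $208.16
Social Security tax: $2,819.25 × 0.05 = $140.96
Medicare: $2,819.25 × 0.015 = $42.29
Roth 401(k) contribution: $2,819.25 × 0.0324 = $91.34
Total deductions = $217.20 + $72.86 + $208.16 + $140.96 + $42.29 + $91.34 = $772.81
Net pay = $2,819.25 − $772.81 = $2,046.44

$2,046.44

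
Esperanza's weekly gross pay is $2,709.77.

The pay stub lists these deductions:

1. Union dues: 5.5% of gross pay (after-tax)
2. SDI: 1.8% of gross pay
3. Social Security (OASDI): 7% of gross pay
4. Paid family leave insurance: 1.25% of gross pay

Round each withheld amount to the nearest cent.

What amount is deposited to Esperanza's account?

SDI: $2,709.77 × 0.018 = $48.78
Paid family leave insurance: $2,709.77 × 0.0125 = $33.87
Social Security (OASDI): $2,709.77 × 0.07 = $189.68
Union dues: $2,709.77 × 0.055 = $149.04
Total deductions = $48.78 + $33.87 + $189.68 + $149.04 = $421.37
Net pay = $2,709.77 − $421.37 = $2,288.40

$2,288.40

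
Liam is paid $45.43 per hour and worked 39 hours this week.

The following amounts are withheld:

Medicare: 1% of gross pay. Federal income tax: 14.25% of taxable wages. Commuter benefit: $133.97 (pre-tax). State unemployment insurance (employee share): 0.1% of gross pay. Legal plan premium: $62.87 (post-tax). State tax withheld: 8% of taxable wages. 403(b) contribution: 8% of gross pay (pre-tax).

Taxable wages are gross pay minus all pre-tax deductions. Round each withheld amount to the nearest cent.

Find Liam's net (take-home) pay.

$1,080.83

Gross pay: 39 × $45.43 = $1,771.77
403(b) contribution: $1,771.77 × 0.08 = $141.74
Commuter benefit: $133.97
Pre-tax total = $141.74 + $133.97 = $275.71
Taxable wages = $1,771.77 − $275.71 = $1,496.06
State tax withheld: $1,496.06 × 0.08 = $119.68
Federal income tax: $1,496.06 × 0.1425 = $213.19
State unemployment insurance (employee share): $1,771.77 × 0.001 = $1.77
Medicare: $1,771.77 × 0.01 = $17.72
Legal plan premium: $62.87
Total deductions = $141.74 + $133.97 + $119.68 + $213.19 + $1.77 + $17.72 + $62.87 = $690.94
Net pay = $1,771.77 − $690.94 = $1,080.83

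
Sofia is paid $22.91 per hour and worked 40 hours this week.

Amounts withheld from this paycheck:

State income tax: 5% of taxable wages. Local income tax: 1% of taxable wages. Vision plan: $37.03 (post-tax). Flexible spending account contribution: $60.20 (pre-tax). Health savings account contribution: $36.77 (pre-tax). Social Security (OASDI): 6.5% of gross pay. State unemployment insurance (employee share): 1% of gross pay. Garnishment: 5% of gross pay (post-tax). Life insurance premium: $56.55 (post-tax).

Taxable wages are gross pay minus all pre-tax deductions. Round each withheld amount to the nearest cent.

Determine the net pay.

Gross pay: 40 × $22.91 = $916.40
Flexible spending account contribution: $60.20
Health savings account contribution: $36.77
Pre-tax total = $60.20 + $36.77 = $96.97
Taxable wages = $916.40 − $96.97 = $819.43
State income tax: $819.43 × 0.05 = $40.97
Local income tax: $819.43 × 0.01 = $8.19
Social Security (OASDI): $916.40 × 0.065 = $59.57
State unemployment insurance (employee share): $916.40 × 0.01 = $9.16
Vision plan: $37.03
Garnishment: $916.40 × 0.05 = $45.82
Life insurance premium: $56.55
Total deductions = $60.20 + $36.77 + $40.97 + $8.19 + $59.57 + $9.16 + $37.03 + $45.82 + $56.55 = $354.26
Net pay = $916.40 − $354.26 = $562.14

$562.14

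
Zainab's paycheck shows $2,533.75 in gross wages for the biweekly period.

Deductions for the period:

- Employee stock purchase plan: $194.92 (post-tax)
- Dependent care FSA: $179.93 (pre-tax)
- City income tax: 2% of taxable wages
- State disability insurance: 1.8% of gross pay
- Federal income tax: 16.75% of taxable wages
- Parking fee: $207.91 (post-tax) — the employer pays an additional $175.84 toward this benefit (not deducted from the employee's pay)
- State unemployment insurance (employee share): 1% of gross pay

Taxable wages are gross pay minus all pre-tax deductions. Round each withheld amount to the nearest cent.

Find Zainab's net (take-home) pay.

Dependent care FSA: $179.93
Taxable wages = $2,533.75 − $179.93 = $2,353.82
City income tax: $2,353.82 × 0.02 = $47.08
Federal income tax: $2,353.82 × 0.1675 = $394.26
State disability insurance: $2,533.75 × 0.018 = $45.61
State unemployment insurance (employee share): $2,533.75 × 0.01 = $25.34
Employee stock purchase plan: $194.92
Parking fee: $207.91
(Employer's $175.84 toward parking fee is not withheld from the employee.)
Total deductions = $179.93 + $47.08 + $394.26 + $45.61 + $25.34 + $194.92 + $207.91 = $1,095.05
Net pay = $2,533.75 − $1,095.05 = $1,438.70

$1,438.70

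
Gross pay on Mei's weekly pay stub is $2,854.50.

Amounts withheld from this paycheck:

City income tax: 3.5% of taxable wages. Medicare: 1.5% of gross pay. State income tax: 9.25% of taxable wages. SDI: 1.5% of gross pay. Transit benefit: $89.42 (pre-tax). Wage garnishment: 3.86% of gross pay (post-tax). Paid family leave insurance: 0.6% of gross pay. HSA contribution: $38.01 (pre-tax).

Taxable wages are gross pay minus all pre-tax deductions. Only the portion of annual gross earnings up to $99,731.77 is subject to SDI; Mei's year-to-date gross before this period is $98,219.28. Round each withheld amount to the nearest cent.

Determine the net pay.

Transit benefit: $89.42
HSA contribution: $38.01
Pre-tax total = $89.42 + $38.01 = $127.43
Taxable wages = $2,854.50 − $127.43 = $2,727.07
City income tax: $2,727.07 × 0.035 = $95.45
State income tax: $2,727.07 × 0.0925 = $252.25
SDI: only $99,731.77 − $98,219.28 = $1,512.49 of this check is subject → $1,512.49 × 0.015 = $22.69
Paid family leave insurance: $2,854.50 × 0.006 = $17.13
Medicare: $2,854.50 × 0.015 = $42.82
Wage garnishment: $2,854.50 × 0.0386 = $110.18
Total deductions = $89.42 + $38.01 + $95.45 + $252.25 + $22.69 + $17.13 + $42.82 + $110.18 = $667.95
Net pay = $2,854.50 − $667.95 = $2,186.55

$2,186.55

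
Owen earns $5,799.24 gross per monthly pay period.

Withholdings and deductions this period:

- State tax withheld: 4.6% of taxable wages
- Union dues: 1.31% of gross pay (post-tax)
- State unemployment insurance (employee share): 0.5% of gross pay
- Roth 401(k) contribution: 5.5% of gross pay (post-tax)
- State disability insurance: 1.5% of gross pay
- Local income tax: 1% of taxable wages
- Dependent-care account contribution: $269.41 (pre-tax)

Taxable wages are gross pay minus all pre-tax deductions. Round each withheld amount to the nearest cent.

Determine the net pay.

Dependent-care account contribution: $269.41
Taxable wages = $5,799.24 − $269.41 = $5,529.83
State tax withheld: $5,529.83 × 0.046 = $254.37
Local income tax: $5,529.83 × 0.01 = $55.30
State disability insurance: $5,799.24 × 0.015 = $86.99
State unemployment insurance (employee share): $5,799.24 × 0.005 = $29.00
Roth 401(k) contribution: $5,799.24 × 0.055 = $318.96
Union dues: $5,799.24 × 0.0131 = $75.97
Total deductions = $269.41 + $254.37 + $55.30 + $86.99 + $29.00 + $318.96 + $75.97 = $1,090.00
Net pay = $5,799.24 − $1,090.00 = $4,709.24

$4,709.24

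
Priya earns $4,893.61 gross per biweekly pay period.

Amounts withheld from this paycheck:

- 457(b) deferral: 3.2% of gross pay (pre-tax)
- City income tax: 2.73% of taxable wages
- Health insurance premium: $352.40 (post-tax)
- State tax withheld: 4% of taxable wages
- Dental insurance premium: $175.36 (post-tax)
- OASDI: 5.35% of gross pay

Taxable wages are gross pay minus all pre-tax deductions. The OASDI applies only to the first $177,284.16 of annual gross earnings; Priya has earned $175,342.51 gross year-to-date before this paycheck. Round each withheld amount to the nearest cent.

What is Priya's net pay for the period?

457(b) deferral: $4,893.61 × 0.032 = $156.60
Taxable wages = $4,893.61 − $156.60 = $4,737.01
State tax withheld: $4,737.01 × 0.04 = $189.48
City income tax: $4,737.01 × 0.0273 = $129.32
OASDI: only $177,284.16 − $175,342.51 = $1,941.65 of this check is subject → $1,941.65 × 0.0535 = $103.88
Health insurance premium: $352.40
Dental insurance premium: $175.36
Total deductions = $156.60 + $189.48 + $129.32 + $103.88 + $352.40 + $175.36 = $1,107.04
Net pay = $4,893.61 − $1,107.04 = $3,786.57

$3,786.57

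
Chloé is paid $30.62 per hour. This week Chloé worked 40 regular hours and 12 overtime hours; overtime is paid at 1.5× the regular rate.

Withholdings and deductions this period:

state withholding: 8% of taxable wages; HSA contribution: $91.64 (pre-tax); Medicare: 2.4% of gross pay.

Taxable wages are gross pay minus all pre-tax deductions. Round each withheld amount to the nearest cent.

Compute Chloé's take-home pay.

$1,506.95

Regular pay: 40 × $30.62 = $1,224.80
Overtime pay: 12 × $30.62 × 1.5 = $551.16
Gross pay = $1,224.80 + $551.16 = $1,775.96
HSA contribution: $91.64
Taxable wages = $1,775.96 − $91.64 = $1,684.32
State withholding: $1,684.32 × 0.08 = $134.75
Medicare: $1,775.96 × 0.024 = $42.62
Total deductions = $91.64 + $134.75 + $42.62 = $269.01
Net pay = $1,775.96 − $269.01 = $1,506.95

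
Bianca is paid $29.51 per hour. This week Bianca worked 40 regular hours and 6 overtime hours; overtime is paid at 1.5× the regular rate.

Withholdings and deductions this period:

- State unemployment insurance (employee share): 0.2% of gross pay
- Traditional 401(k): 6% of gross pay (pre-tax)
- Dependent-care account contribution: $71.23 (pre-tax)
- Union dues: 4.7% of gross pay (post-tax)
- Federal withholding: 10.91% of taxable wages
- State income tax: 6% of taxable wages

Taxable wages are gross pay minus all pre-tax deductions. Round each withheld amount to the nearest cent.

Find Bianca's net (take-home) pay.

$999.35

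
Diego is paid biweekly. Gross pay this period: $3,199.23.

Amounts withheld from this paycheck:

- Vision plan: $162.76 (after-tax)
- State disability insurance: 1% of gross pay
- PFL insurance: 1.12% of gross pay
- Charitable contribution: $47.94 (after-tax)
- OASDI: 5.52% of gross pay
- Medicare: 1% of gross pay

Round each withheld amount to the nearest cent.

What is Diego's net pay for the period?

$2,712.12

Medicare: $3,199.23 × 0.01 = $31.99
PFL insurance: $3,199.23 × 0.0112 = $35.83
OASDI: $3,199.23 × 0.0552 = $176.60
State disability insurance: $3,199.23 × 0.01 = $31.99
Vision plan: $162.76
Charitable contribution: $47.94
Total deductions = $31.99 + $35.83 + $176.60 + $31.99 + $162.76 + $47.94 = $487.11
Net pay = $3,199.23 − $487.11 = $2,712.12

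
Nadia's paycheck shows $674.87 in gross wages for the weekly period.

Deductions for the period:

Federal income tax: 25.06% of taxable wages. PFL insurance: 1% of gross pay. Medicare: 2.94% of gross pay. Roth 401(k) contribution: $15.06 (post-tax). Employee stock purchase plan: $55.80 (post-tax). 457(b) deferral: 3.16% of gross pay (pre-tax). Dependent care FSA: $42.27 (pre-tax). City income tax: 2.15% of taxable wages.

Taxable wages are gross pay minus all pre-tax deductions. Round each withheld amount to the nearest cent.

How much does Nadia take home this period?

$347.50

Dependent care FSA: $42.27
457(b) deferral: $674.87 × 0.0316 = $21.33
Pre-tax total = $42.27 + $21.33 = $63.60
Taxable wages = $674.87 − $63.60 = $611.27
Federal income tax: $611.27 × 0.2506 = $153.18
City income tax: $611.27 × 0.0215 = $13.14
PFL insurance: $674.87 × 0.01 = $6.75
Medicare: $674.87 × 0.0294 = $19.84
Employee stock purchase plan: $55.80
Roth 401(k) contribution: $15.06
Total deductions = $42.27 + $21.33 + $153.18 + $13.14 + $6.75 + $19.84 + $55.80 + $15.06 = $327.37
Net pay = $674.87 − $327.37 = $347.50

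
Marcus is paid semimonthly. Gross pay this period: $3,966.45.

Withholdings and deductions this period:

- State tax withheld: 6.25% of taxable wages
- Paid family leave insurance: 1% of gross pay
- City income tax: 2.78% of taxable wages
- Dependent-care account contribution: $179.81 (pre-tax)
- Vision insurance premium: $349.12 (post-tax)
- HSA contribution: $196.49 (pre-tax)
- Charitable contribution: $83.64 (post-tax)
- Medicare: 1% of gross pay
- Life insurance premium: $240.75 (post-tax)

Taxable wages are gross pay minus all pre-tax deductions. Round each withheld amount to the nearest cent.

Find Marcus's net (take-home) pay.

HSA contribution: $196.49
Dependent-care account contribution: $179.81
Pre-tax total = $196.49 + $179.81 = $376.30
Taxable wages = $3,966.45 − $376.30 = $3,590.15
City income tax: $3,590.15 × 0.0278 = $99.81
State tax withheld: $3,590.15 × 0.0625 = $224.38
Paid family leave insurance: $3,966.45 × 0.01 = $39.66
Medicare: $3,966.45 × 0.01 = $39.66
Life insurance premium: $240.75
Vision insurance premium: $349.12
Charitable contribution: $83.64
Total deductions = $196.49 + $179.81 + $99.81 + $224.38 + $39.66 + $39.66 + $240.75 + $349.12 + $83.64 = $1,453.32
Net pay = $3,966.45 − $1,453.32 = $2,513.13

$2,513.13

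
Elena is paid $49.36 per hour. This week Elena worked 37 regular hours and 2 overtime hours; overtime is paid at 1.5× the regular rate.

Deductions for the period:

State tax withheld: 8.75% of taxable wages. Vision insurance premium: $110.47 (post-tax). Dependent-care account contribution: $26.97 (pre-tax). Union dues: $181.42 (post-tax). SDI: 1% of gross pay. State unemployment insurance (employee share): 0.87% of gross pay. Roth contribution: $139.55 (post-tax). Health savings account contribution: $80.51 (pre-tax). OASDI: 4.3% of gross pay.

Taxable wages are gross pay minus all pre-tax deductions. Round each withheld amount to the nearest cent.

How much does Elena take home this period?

$1,150.30

Regular pay: 37 × $49.36 = $1,826.32
Overtime pay: 2 × $49.36 × 1.5 = $148.08
Gross pay = $1,826.32 + $148.08 = $1,974.40
Dependent-care account contribution: $26.97
Health savings account contribution: $80.51
Pre-tax total = $26.97 + $80.51 = $107.48
Taxable wages = $1,974.40 − $107.48 = $1,866.92
State tax withheld: $1,866.92 × 0.0875 = $163.36
OASDI: $1,974.40 × 0.043 = $84.90
State unemployment insurance (employee share): $1,974.40 × 0.0087 = $17.18
SDI: $1,974.40 × 0.01 = $19.74
Vision insurance premium: $110.47
Roth contribution: $139.55
Union dues: $181.42
Total deductions = $26.97 + $80.51 + $163.36 + $84.90 + $17.18 + $19.74 + $110.47 + $139.55 + $181.42 = $824.10
Net pay = $1,974.40 − $824.10 = $1,150.30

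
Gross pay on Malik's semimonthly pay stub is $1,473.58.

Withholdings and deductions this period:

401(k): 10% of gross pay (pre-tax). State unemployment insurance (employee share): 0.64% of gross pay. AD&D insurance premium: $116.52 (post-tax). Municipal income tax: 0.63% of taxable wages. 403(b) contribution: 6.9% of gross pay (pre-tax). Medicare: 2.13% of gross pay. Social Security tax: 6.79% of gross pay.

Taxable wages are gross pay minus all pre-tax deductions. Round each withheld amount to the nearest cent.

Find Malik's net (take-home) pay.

$959.43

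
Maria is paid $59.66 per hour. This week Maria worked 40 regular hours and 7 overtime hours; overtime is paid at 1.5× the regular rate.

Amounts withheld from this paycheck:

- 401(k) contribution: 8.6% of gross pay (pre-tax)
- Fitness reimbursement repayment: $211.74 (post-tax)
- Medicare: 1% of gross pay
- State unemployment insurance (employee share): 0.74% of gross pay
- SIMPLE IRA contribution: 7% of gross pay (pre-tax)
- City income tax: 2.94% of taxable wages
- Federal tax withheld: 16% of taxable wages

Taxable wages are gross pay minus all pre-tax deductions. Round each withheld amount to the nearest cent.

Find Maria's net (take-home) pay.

$1,797.06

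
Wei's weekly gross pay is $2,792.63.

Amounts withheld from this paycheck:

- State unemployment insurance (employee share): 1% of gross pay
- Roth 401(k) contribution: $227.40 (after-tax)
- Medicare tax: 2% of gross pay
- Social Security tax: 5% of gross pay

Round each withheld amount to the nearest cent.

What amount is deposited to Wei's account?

$2,341.82

State unemployment insurance (employee share): $2,792.63 × 0.01 = $27.93
Medicare tax: $2,792.63 × 0.02 = $55.85
Social Security tax: $2,792.63 × 0.05 = $139.63
Roth 401(k) contribution: $227.40
Total deductions = $27.93 + $55.85 + $139.63 + $227.40 = $450.81
Net pay = $2,792.63 − $450.81 = $2,341.82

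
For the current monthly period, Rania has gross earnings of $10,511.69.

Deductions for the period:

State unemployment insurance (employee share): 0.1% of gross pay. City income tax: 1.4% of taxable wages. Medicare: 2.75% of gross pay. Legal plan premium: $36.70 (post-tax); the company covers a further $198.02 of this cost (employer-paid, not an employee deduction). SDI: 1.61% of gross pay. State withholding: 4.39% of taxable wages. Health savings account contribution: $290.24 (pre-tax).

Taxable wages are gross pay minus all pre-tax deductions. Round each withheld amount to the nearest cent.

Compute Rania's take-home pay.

$9,124.11

Health savings account contribution: $290.24
Taxable wages = $10,511.69 − $290.24 = $10,221.45
City income tax: $10,221.45 × 0.014 = $143.10
State withholding: $10,221.45 × 0.0439 = $448.72
State unemployment insurance (employee share): $10,511.69 × 0.001 = $10.51
Medicare: $10,511.69 × 0.0275 = $289.07
SDI: $10,511.69 × 0.0161 = $169.24
Legal plan premium: $36.70
(Employer's $198.02 toward legal plan premium is not withheld from the employee.)
Total deductions = $290.24 + $143.10 + $448.72 + $10.51 + $289.07 + $169.24 + $36.70 = $1,387.58
Net pay = $10,511.69 − $1,387.58 = $9,124.11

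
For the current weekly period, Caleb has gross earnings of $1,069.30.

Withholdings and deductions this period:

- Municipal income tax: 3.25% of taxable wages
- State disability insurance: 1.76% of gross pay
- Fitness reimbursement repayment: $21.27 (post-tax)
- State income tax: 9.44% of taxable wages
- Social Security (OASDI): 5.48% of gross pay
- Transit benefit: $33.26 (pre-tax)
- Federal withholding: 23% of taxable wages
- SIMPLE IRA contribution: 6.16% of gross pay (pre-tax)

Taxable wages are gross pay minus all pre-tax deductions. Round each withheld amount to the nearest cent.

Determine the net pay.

Transit benefit: $33.26
SIMPLE IRA contribution: $1,069.30 × 0.0616 = $65.87
Pre-tax total = $33.26 + $65.87 = $99.13
Taxable wages = $1,069.30 − $99.13 = $970.17
Federal withholding: $970.17 × 0.23 = $223.14
Municipal income tax: $970.17 × 0.0325 = $31.53
State income tax: $970.17 × 0.0944 = $91.58
Social Security (OASDI): $1,069.30 × 0.0548 = $58.60
State disability insurance: $1,069.30 × 0.0176 = $18.82
Fitness reimbursement repayment: $21.27
Total deductions = $33.26 + $65.87 + $223.14 + $31.53 + $91.58 + $58.60 + $18.82 + $21.27 = $544.07
Net pay = $1,069.30 − $544.07 = $525.23

$525.23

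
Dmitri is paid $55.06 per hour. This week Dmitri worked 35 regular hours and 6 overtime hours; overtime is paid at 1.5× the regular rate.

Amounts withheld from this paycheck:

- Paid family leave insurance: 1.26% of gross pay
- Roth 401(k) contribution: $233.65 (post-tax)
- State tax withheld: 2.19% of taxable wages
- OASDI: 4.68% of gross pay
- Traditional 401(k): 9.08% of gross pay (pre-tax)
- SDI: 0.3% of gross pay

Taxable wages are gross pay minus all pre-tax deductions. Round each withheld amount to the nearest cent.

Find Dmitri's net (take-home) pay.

Regular pay: 35 × $55.06 = $1,927.10
Overtime pay: 6 × $55.06 × 1.5 = $495.54
Gross pay = $1,927.10 + $495.54 = $2,422.64
Traditional 401(k): $2,422.64 × 0.0908 = $219.98
Taxable wages = $2,422.64 − $219.98 = $2,202.66
State tax withheld: $2,202.66 × 0.0219 = $48.24
Paid family leave insurance: $2,422.64 × 0.0126 = $30.53
SDI: $2,422.64 × 0.003 = $7.27
OASDI: $2,422.64 × 0.0468 = $113.38
Roth 401(k) contribution: $233.65
Total deductions = $219.98 + $48.24 + $30.53 + $7.27 + $113.38 + $233.65 = $653.05
Net pay = $2,422.64 − $653.05 = $1,769.59

$1,769.59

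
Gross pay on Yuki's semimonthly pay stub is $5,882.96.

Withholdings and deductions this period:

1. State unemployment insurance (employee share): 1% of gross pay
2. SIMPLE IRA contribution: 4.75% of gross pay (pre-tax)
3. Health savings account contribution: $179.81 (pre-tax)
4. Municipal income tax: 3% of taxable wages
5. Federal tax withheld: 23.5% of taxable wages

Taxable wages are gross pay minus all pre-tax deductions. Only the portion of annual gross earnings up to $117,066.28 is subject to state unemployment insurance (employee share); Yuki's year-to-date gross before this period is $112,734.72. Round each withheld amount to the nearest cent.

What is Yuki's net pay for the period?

$3,943.11

Health savings account contribution: $179.81
SIMPLE IRA contribution: $5,882.96 × 0.0475 = $279.44
Pre-tax total = $179.81 + $279.44 = $459.25
Taxable wages = $5,882.96 − $459.25 = $5,423.71
Federal tax withheld: $5,423.71 × 0.235 = $1,274.57
Municipal income tax: $5,423.71 × 0.03 = $162.71
State unemployment insurance (employee share): only $117,066.28 − $112,734.72 = $4,331.56 of this check is subject → $4,331.56 × 0.01 = $43.32
Total deductions = $179.81 + $279.44 + $1,274.57 + $162.71 + $43.32 = $1,939.85
Net pay = $5,882.96 − $1,939.85 = $3,943.11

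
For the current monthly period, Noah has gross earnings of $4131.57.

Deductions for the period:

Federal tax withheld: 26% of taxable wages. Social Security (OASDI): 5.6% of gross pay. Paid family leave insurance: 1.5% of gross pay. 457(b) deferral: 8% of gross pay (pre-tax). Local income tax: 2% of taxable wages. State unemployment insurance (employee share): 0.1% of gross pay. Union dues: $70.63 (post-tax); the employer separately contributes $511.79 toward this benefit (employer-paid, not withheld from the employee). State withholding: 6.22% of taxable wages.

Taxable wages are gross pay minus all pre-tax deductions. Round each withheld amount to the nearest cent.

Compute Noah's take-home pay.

457(b) deferral: $4131.57 × 0.08 = $330.53
Taxable wages = $4131.57 − $330.53 = $3801.04
Local income tax: $3801.04 × 0.02 = $76.02
State withholding: $3801.04 × 0.0622 = $236.42
Federal tax withheld: $3801.04 × 0.26 = $988.27
Social Security (OASDI): $4131.57 × 0.056 = $231.37
State unemployment insurance (employee share): $4131.57 × 0.001 = $4.13
Paid family leave insurance: $4131.57 × 0.015 = $61.97
Union dues: $70.63
(Employer's $511.79 toward union dues is not withheld from the employee.)
Total deductions = $330.53 + $76.02 + $236.42 + $988.27 + $231.37 + $4.13 + $61.97 + $70.63 = $1999.34
Net pay = $4131.57 − $1999.34 = $2132.23

$2132.23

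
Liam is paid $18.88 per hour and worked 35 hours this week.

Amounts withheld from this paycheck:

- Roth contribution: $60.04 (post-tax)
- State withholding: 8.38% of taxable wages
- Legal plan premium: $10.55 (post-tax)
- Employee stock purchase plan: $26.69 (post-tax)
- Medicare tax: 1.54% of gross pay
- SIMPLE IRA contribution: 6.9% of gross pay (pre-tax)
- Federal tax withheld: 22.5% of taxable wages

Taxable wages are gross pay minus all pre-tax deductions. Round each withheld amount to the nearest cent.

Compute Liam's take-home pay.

Gross pay: 35 × $18.88 = $660.80
SIMPLE IRA contribution: $660.80 × 0.069 = $45.60
Taxable wages = $660.80 − $45.60 = $615.20
State withholding: $615.20 × 0.0838 = $51.55
Federal tax withheld: $615.20 × 0.225 = $138.42
Medicare tax: $660.80 × 0.0154 = $10.18
Roth contribution: $60.04
Employee stock purchase plan: $26.69
Legal plan premium: $10.55
Total deductions = $45.60 + $51.55 + $138.42 + $10.18 + $60.04 + $26.69 + $10.55 = $343.03
Net pay = $660.80 − $343.03 = $317.77

$317.77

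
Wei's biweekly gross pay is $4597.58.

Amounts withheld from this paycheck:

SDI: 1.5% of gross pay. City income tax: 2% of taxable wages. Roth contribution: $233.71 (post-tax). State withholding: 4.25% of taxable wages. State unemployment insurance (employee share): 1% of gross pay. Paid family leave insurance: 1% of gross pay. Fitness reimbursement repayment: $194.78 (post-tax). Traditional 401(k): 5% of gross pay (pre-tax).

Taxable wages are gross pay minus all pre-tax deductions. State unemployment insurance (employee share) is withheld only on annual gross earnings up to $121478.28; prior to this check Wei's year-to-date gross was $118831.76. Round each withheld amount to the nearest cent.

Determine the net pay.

$3524.82

Traditional 401(k): $4597.58 × 0.05 = $229.88
Taxable wages = $4597.58 − $229.88 = $4367.70
City income tax: $4367.70 × 0.02 = $87.35
State withholding: $4367.70 × 0.0425 = $185.63
State unemployment insurance (employee share): only $121478.28 − $118831.76 = $2646.52 of this check is subject → $2646.52 × 0.01 = $26.47
Paid family leave insurance: $4597.58 × 0.01 = $45.98
SDI: $4597.58 × 0.015 = $68.96
Fitness reimbursement repayment: $194.78
Roth contribution: $233.71
Total deductions = $229.88 + $87.35 + $185.63 + $26.47 + $45.98 + $68.96 + $194.78 + $233.71 = $1072.76
Net pay = $4597.58 − $1072.76 = $3524.82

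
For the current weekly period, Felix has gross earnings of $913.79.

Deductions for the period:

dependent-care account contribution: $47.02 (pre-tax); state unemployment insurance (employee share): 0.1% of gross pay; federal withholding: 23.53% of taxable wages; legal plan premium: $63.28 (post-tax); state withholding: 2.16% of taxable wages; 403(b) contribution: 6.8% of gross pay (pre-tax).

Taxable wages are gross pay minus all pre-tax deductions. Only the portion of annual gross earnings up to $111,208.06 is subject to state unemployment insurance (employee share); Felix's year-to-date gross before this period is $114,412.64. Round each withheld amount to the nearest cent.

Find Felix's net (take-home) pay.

$534.64

403(b) contribution: $913.79 × 0.068 = $62.14
Dependent-care account contribution: $47.02
Pre-tax total = $62.14 + $47.02 = $109.16
Taxable wages = $913.79 − $109.16 = $804.63
Federal withholding: $804.63 × 0.2353 = $189.33
State withholding: $804.63 × 0.0216 = $17.38
State unemployment insurance (employee share): annual cap $111,208.06 already reached (YTD $114,412.64), so $0.00
Legal plan premium: $63.28
Total deductions = $62.14 + $47.02 + $189.33 + $17.38 + $0.00 + $63.28 = $379.15
Net pay = $913.79 − $379.15 = $534.64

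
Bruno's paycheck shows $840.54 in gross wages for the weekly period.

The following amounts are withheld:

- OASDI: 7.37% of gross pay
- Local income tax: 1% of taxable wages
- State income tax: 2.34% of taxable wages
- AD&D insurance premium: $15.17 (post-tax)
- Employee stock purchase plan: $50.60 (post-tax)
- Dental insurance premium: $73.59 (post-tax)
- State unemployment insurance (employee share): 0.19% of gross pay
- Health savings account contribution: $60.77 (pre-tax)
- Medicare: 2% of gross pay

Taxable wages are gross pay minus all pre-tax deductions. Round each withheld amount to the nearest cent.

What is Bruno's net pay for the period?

Health savings account contribution: $60.77
Taxable wages = $840.54 − $60.77 = $779.77
Local income tax: $779.77 × 0.01 = $7.80
State income tax: $779.77 × 0.0234 = $18.25
Medicare: $840.54 × 0.02 = $16.81
State unemployment insurance (employee share): $840.54 × 0.0019 = $1.60
OASDI: $840.54 × 0.0737 = $61.95
Employee stock purchase plan: $50.60
Dental insurance premium: $73.59
AD&D insurance premium: $15.17
Total deductions = $60.77 + $7.80 + $18.25 + $16.81 + $1.60 + $61.95 + $50.60 + $73.59 + $15.17 = $306.54
Net pay = $840.54 − $306.54 = $534.00

$534.00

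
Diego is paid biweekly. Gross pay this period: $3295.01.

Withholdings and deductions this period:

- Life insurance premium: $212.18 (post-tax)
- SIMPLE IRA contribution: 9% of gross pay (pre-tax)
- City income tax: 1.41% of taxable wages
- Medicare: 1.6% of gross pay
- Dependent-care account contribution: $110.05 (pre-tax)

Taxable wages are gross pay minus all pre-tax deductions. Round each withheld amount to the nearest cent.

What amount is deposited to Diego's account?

Dependent-care account contribution: $110.05
SIMPLE IRA contribution: $3295.01 × 0.09 = $296.55
Pre-tax total = $110.05 + $296.55 = $406.60
Taxable wages = $3295.01 − $406.60 = $2888.41
City income tax: $2888.41 × 0.0141 = $40.73
Medicare: $3295.01 × 0.016 = $52.72
Life insurance premium: $212.18
Total deductions = $110.05 + $296.55 + $40.73 + $52.72 + $212.18 = $712.23
Net pay = $3295.01 − $712.23 = $2582.78

$2582.78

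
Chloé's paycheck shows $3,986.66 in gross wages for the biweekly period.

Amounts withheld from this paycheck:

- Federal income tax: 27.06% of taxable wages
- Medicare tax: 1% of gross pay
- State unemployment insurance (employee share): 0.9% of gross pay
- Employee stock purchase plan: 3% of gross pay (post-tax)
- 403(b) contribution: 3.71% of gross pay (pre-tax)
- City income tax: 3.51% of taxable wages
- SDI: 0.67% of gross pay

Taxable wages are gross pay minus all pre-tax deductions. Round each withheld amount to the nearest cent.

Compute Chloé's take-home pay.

403(b) contribution: $3,986.66 × 0.0371 = $147.91
Taxable wages = $3,986.66 − $147.91 = $3,838.75
Federal income tax: $3,838.75 × 0.2706 = $1,038.77
City income tax: $3,838.75 × 0.0351 = $134.74
Medicare tax: $3,986.66 × 0.01 = $39.87
State unemployment insurance (employee share): $3,986.66 × 0.009 = $35.88
SDI: $3,986.66 × 0.0067 = $26.71
Employee stock purchase plan: $3,986.66 × 0.03 = $119.60
Total deductions = $147.91 + $1,038.77 + $134.74 + $39.87 + $35.88 + $26.71 + $119.60 = $1,543.48
Net pay = $3,986.66 − $1,543.48 = $2,443.18

$2,443.18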